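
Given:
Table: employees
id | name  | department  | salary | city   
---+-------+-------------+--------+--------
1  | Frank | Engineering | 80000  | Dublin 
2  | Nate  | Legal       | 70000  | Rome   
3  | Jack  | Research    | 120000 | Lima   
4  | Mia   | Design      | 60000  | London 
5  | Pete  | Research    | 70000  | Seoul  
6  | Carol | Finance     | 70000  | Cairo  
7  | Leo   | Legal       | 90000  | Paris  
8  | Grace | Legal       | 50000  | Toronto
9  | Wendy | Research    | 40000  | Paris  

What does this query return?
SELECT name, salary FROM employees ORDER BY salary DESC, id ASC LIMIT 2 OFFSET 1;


Sort by salary DESC (id ASC tiebreak), then skip 1 and take 2
Rows 2 through 3

2 rows:
Leo, 90000
Frank, 80000


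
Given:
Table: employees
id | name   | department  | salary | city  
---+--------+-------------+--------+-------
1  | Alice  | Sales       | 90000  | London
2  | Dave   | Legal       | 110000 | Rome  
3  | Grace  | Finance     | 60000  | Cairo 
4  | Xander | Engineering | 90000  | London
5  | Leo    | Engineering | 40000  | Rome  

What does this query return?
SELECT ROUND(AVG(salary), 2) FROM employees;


SUM(salary) = 390000
COUNT = 5
ROUND(AVG, 2) = ROUND(390000 / 5, 2) = 78000.0

78000.0


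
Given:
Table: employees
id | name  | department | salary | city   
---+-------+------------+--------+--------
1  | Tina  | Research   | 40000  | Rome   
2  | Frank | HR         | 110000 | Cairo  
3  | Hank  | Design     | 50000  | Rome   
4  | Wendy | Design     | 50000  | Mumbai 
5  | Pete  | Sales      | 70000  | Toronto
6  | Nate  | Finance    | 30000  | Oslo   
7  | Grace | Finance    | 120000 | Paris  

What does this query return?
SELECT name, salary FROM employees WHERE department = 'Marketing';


Filtering: department = 'Marketing'
Matching rows: 0

Empty result set (0 rows)


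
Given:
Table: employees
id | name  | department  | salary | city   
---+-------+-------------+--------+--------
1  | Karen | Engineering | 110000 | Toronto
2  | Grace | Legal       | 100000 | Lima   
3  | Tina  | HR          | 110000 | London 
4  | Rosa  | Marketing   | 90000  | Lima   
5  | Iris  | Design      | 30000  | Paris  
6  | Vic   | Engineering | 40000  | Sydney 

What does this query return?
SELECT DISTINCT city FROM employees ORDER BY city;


All 'city' values (row order): Toronto, Lima, London, Lima, Paris, Sydney
Removing duplicates leaves 5 unique value(s).

5 values:
Lima
London
Paris
Sydney
Toronto


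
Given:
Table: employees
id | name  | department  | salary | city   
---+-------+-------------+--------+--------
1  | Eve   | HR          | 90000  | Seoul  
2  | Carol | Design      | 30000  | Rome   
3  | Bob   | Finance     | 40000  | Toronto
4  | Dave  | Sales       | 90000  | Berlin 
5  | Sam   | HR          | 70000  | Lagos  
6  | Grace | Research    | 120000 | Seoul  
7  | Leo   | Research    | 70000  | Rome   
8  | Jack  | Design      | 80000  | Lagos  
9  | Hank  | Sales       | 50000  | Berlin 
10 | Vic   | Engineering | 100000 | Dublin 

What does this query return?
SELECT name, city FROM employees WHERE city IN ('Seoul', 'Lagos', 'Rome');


Filtering: city IN ('Seoul', 'Lagos', 'Rome')
Matching: 6 rows

6 rows:
Eve, Seoul
Carol, Rome
Sam, Lagos
Grace, Seoul
Leo, Rome
Jack, Lagos


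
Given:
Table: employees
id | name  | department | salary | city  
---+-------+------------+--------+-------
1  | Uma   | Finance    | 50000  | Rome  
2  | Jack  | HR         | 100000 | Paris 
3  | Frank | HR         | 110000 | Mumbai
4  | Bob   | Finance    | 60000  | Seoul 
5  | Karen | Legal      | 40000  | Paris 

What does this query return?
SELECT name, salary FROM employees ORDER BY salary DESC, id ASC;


Sorting by salary DESC, then id ASC for ties

5 rows:
Frank, 110000
Jack, 100000
Bob, 60000
Uma, 50000
Karen, 40000


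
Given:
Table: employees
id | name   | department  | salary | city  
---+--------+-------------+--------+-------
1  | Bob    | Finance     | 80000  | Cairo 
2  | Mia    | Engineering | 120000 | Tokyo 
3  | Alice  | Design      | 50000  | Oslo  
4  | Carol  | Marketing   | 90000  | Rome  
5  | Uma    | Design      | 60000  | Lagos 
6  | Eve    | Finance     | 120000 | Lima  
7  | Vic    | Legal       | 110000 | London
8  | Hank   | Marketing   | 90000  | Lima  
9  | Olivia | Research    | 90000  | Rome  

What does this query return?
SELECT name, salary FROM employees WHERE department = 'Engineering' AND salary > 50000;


Filtering: department = 'Engineering' AND salary > 50000
Matching: 1 rows

1 rows:
Mia, 120000


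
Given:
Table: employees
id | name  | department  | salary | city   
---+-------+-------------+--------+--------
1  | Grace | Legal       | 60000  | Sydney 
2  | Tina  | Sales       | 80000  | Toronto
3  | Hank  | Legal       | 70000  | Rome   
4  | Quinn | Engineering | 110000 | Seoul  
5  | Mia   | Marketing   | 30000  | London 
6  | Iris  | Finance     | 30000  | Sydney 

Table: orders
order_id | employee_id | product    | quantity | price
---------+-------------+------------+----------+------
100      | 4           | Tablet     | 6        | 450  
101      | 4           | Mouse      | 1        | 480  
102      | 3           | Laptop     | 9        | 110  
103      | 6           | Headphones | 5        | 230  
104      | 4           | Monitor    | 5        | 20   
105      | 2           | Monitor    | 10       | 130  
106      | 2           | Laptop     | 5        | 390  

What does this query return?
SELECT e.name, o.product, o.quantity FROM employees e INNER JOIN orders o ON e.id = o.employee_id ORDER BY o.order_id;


Joining employees.id = orders.employee_id:
  employee Quinn (id=4) -> order Tablet
  employee Quinn (id=4) -> order Mouse
  employee Hank (id=3) -> order Laptop
  employee Iris (id=6) -> order Headphones
  employee Quinn (id=4) -> order Monitor
  employee Tina (id=2) -> order Monitor
  employee Tina (id=2) -> order Laptop


7 rows:
Quinn, Tablet, 6
Quinn, Mouse, 1
Hank, Laptop, 9
Iris, Headphones, 5
Quinn, Monitor, 5
Tina, Monitor, 10
Tina, Laptop, 5


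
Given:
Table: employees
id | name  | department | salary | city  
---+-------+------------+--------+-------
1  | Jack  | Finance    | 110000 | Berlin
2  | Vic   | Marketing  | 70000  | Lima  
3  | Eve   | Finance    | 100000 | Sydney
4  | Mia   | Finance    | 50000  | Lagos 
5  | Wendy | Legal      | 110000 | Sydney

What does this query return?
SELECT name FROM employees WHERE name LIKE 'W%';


LIKE 'W%' matches names starting with 'W'
Matching: 1

1 rows:
Wendy


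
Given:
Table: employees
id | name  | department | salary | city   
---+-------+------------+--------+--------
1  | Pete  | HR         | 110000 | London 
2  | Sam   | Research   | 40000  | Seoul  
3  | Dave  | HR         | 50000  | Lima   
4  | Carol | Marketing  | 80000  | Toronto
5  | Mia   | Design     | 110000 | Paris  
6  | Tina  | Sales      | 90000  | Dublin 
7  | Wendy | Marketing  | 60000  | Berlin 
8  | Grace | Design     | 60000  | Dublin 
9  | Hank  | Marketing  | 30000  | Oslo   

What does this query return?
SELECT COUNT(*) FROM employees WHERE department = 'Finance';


Counting rows where department = 'Finance'


0


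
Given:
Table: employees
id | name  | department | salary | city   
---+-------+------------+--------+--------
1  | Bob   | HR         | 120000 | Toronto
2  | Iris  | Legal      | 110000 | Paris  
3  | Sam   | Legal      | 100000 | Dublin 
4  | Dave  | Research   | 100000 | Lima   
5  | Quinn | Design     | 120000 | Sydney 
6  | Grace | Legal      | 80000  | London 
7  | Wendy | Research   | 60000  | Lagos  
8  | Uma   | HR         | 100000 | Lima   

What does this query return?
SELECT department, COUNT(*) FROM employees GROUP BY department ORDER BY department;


Assigning each row to its department group:
  Bob -> HR
  Iris -> Legal
  Sam -> Legal
  Dave -> Research
  Quinn -> Design
  Grace -> Legal
  Wendy -> Research
  Uma -> HR


4 groups:
Design, 1
HR, 2
Legal, 3
Research, 2


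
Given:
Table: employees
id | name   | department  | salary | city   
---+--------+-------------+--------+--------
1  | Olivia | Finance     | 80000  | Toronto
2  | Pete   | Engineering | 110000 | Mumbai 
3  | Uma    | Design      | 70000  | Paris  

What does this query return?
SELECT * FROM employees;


SELECT * returns all 3 rows with all columns

3 rows:
1, Olivia, Finance, 80000, Toronto
2, Pete, Engineering, 110000, Mumbai
3, Uma, Design, 70000, Paris


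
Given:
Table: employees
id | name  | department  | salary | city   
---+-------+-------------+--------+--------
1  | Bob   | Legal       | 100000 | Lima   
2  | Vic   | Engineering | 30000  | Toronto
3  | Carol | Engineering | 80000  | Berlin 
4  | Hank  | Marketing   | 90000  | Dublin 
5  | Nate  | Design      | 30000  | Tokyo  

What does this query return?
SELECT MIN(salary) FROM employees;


Salaries: 100000, 30000, 80000, 90000, 30000
MIN = 30000

30000


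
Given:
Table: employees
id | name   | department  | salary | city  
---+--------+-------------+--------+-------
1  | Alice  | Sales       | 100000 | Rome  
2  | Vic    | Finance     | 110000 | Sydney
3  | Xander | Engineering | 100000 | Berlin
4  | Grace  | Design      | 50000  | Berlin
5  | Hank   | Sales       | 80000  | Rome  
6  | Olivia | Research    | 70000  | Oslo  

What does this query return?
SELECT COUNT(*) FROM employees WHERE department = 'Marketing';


Counting rows where department = 'Marketing'


0


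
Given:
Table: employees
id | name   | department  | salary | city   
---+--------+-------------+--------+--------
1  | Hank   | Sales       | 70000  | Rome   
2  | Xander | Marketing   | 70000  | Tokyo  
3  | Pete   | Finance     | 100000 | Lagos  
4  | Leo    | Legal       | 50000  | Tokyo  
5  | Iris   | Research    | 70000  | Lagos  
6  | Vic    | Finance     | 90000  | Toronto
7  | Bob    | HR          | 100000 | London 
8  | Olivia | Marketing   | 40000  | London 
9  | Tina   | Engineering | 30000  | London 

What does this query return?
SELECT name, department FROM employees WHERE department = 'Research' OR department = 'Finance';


Filtering: department = 'Research' OR 'Finance'
Matching: 3 rows

3 rows:
Pete, Finance
Iris, Research
Vic, Finance


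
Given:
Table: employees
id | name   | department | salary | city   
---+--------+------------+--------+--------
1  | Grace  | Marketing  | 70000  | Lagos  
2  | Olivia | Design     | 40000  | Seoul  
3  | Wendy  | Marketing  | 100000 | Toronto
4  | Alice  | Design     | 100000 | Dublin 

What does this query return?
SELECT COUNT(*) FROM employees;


COUNT(*) counts all rows

4


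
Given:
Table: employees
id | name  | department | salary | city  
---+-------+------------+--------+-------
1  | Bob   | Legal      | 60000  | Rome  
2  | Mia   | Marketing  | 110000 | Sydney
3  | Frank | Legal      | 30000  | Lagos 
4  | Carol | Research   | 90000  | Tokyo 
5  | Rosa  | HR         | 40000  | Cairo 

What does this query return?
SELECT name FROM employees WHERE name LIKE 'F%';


LIKE 'F%' matches names starting with 'F'
Matching: 1

1 rows:
Frank


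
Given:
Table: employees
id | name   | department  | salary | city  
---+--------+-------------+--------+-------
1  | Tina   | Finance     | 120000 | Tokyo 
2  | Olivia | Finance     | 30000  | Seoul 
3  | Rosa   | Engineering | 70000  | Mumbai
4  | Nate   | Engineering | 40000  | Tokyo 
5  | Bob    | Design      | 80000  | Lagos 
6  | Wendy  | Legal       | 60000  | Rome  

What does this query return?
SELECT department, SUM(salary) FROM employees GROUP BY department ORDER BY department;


Summing salary within each department:
  Design: 80000 = 80000
  Engineering: 70000 + 40000 = 110000
  Finance: 120000 + 30000 = 150000
  Legal: 60000 = 60000


4 groups:
Design, 80000
Engineering, 110000
Finance, 150000
Legal, 60000


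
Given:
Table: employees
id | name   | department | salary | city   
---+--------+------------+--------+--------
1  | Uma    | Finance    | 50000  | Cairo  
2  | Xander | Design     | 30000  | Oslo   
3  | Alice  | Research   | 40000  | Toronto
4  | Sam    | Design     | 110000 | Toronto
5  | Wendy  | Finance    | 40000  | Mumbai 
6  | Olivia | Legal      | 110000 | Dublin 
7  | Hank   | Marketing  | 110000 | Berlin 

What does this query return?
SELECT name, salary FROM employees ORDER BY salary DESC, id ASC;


Sorting by salary DESC, then id ASC for ties

7 rows:
Sam, 110000
Olivia, 110000
Hank, 110000
Uma, 50000
Alice, 40000
Wendy, 40000
Xander, 30000


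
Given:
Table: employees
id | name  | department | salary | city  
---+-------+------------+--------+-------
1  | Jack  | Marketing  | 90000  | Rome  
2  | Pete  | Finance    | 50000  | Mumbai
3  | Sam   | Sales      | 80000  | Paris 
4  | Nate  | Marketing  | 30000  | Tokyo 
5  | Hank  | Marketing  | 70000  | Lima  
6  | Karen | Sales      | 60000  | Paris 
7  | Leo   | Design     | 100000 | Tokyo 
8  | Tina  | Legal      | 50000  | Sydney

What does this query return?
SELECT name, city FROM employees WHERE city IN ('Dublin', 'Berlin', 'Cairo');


Filtering: city IN ('Dublin', 'Berlin', 'Cairo')
Matching: 0 rows

Empty result set (0 rows)


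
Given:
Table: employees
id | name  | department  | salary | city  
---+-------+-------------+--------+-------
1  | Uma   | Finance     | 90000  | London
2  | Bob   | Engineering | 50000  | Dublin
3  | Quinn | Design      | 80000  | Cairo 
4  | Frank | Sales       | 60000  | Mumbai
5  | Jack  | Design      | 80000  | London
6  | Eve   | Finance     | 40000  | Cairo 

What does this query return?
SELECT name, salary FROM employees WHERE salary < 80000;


Filtering: salary < 80000
Matching: 3 rows

3 rows:
Bob, 50000
Frank, 60000
Eve, 40000


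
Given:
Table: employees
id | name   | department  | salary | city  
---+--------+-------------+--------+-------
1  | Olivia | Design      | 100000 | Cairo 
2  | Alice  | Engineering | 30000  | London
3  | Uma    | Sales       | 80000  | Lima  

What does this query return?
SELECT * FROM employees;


SELECT * returns all 3 rows with all columns

3 rows:
1, Olivia, Design, 100000, Cairo
2, Alice, Engineering, 30000, London
3, Uma, Sales, 80000, Lima


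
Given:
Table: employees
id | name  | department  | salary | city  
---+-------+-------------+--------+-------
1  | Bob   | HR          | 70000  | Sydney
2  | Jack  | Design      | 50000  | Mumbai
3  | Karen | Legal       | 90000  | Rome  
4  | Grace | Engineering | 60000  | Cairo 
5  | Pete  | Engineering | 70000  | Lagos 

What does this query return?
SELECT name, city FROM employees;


Projecting columns: name, city

5 rows:
Bob, Sydney
Jack, Mumbai
Karen, Rome
Grace, Cairo
Pete, Lagos


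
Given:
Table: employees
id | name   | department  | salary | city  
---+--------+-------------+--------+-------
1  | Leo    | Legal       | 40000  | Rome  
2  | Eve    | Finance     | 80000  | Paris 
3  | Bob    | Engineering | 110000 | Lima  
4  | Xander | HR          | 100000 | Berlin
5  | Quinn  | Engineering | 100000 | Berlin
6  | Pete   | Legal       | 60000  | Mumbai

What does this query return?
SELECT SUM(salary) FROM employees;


SUM(salary) = 40000 + 80000 + 110000 + 100000 + 100000 + 60000 = 490000

490000


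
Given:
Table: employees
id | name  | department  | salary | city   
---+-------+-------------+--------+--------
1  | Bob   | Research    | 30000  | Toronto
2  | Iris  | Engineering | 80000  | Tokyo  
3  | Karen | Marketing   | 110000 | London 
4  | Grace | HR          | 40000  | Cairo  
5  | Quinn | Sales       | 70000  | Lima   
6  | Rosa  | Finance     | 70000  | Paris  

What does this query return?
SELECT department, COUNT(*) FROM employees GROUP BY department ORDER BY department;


Assigning each row to its department group:
  Bob -> Research
  Iris -> Engineering
  Karen -> Marketing
  Grace -> HR
  Quinn -> Sales
  Rosa -> Finance


6 groups:
Engineering, 1
Finance, 1
HR, 1
Marketing, 1
Research, 1
Sales, 1


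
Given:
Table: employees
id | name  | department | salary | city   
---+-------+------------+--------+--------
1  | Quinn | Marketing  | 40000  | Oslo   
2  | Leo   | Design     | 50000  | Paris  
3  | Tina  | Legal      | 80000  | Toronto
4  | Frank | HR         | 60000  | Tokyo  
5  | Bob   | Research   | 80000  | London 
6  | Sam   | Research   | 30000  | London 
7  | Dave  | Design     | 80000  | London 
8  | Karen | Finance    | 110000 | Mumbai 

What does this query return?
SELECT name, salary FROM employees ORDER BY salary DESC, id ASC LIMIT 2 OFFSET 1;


Sort by salary DESC (id ASC tiebreak), then skip 1 and take 2
Rows 2 through 3

2 rows:
Tina, 80000
Bob, 80000


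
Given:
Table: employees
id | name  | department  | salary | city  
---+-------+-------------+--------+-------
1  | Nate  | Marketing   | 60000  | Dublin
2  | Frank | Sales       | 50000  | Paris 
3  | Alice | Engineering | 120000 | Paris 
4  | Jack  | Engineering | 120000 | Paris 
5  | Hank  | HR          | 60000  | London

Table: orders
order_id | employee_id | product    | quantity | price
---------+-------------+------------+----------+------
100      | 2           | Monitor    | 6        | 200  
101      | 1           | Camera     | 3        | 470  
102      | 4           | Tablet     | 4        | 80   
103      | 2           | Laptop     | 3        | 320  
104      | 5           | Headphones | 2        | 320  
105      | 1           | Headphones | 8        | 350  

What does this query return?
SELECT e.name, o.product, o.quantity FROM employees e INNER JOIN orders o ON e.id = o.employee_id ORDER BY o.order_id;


Joining employees.id = orders.employee_id:
  employee Frank (id=2) -> order Monitor
  employee Nate (id=1) -> order Camera
  employee Jack (id=4) -> order Tablet
  employee Frank (id=2) -> order Laptop
  employee Hank (id=5) -> order Headphones
  employee Nate (id=1) -> order Headphones


6 rows:
Frank, Monitor, 6
Nate, Camera, 3
Jack, Tablet, 4
Frank, Laptop, 3
Hank, Headphones, 2
Nate, Headphones, 8


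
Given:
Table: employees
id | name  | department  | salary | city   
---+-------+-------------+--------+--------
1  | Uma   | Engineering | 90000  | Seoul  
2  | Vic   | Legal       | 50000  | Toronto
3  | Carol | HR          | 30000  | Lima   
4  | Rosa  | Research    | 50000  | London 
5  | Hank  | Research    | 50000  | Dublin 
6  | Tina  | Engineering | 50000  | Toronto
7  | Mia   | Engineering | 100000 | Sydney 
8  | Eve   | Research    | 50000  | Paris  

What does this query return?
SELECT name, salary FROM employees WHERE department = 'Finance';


Filtering: department = 'Finance'
Matching rows: 0

Empty result set (0 rows)


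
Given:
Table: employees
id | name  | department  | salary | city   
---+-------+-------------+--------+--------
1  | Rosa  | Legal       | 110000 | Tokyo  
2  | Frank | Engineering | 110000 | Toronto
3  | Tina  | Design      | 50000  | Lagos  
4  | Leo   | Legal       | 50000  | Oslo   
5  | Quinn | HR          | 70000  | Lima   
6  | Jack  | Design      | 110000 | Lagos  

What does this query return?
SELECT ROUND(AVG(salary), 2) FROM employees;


SUM(salary) = 500000
COUNT = 6
ROUND(AVG, 2) = ROUND(500000 / 6, 2) = 83333.33

83333.33


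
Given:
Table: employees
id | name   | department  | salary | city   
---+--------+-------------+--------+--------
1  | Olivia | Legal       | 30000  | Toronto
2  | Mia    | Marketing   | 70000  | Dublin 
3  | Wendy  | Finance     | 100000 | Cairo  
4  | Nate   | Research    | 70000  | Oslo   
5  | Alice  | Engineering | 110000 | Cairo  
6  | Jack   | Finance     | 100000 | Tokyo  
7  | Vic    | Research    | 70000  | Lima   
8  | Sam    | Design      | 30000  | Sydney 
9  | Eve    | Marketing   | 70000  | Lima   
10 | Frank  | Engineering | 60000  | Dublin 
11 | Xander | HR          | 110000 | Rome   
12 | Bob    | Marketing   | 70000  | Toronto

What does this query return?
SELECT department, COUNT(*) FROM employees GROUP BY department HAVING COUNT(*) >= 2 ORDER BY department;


Groups with count >= 2:
  Engineering: 2 -> PASS
  Finance: 2 -> PASS
  Marketing: 3 -> PASS
  Research: 2 -> PASS
  Design: 1 -> filtered out
  HR: 1 -> filtered out
  Legal: 1 -> filtered out


4 groups:
Engineering, 2
Finance, 2
Marketing, 3
Research, 2


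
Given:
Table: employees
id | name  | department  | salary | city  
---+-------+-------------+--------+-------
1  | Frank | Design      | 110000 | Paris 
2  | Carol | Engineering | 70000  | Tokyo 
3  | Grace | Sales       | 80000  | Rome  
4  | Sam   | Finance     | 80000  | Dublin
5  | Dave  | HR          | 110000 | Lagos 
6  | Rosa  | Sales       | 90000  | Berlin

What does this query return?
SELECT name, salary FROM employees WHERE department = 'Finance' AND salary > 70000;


Filtering: department = 'Finance' AND salary > 70000
Matching: 1 rows

1 rows:
Sam, 80000


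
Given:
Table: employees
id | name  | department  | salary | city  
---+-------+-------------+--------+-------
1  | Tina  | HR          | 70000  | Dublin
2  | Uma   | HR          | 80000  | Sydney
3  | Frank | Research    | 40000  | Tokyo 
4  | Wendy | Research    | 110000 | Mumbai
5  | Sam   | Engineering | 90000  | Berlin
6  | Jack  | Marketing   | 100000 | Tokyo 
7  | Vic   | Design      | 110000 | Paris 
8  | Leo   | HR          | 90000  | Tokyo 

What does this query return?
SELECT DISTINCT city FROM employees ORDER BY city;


All 'city' values (row order): Dublin, Sydney, Tokyo, Mumbai, Berlin, Tokyo, Paris, Tokyo
Removing duplicates leaves 6 unique value(s).

6 values:
Berlin
Dublin
Mumbai
Paris
Sydney
Tokyo


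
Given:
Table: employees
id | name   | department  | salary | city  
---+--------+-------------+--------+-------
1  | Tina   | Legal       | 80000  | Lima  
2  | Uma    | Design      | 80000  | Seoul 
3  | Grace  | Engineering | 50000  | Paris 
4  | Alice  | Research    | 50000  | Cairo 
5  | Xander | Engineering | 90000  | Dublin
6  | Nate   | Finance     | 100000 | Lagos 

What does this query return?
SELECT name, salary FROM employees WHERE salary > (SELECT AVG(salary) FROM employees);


Subquery: AVG(salary) = 75000.0
Filtering: salary > 75000.0
  Tina (80000) -> MATCH
  Uma (80000) -> MATCH
  Xander (90000) -> MATCH
  Nate (100000) -> MATCH


4 rows:
Tina, 80000
Uma, 80000
Xander, 90000
Nate, 100000


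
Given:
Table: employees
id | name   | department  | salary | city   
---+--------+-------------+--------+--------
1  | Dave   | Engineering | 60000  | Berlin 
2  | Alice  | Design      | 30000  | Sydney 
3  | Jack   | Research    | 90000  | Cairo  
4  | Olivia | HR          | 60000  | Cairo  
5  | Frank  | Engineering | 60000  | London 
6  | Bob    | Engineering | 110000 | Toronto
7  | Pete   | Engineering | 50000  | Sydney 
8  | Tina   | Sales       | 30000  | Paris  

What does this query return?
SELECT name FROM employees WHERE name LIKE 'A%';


LIKE 'A%' matches names starting with 'A'
Matching: 1

1 rows:
Alice


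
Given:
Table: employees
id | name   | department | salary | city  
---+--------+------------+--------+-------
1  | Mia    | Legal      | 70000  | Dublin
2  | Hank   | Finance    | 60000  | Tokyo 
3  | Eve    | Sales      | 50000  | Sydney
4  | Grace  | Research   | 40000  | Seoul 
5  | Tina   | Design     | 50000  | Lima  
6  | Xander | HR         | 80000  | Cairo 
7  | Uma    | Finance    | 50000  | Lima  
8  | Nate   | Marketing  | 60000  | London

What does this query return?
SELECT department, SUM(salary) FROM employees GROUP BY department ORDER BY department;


Summing salary within each department:
  Design: 50000 = 50000
  Finance: 60000 + 50000 = 110000
  HR: 80000 = 80000
  Legal: 70000 = 70000
  Marketing: 60000 = 60000
  Research: 40000 = 40000
  Sales: 50000 = 50000


7 groups:
Design, 50000
Finance, 110000
HR, 80000
Legal, 70000
Marketing, 60000
Research, 40000
Sales, 50000


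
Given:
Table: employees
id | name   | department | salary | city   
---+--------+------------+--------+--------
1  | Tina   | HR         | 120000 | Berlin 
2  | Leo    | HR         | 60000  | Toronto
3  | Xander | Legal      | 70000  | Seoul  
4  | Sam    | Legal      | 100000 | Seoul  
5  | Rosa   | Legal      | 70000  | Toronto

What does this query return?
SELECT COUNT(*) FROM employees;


COUNT(*) counts all rows

5


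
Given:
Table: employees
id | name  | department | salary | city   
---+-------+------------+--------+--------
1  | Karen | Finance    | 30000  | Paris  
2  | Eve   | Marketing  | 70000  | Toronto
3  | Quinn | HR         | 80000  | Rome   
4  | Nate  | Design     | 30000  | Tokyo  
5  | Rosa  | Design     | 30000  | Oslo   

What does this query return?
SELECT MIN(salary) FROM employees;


Salaries: 30000, 70000, 80000, 30000, 30000
MIN = 30000

30000


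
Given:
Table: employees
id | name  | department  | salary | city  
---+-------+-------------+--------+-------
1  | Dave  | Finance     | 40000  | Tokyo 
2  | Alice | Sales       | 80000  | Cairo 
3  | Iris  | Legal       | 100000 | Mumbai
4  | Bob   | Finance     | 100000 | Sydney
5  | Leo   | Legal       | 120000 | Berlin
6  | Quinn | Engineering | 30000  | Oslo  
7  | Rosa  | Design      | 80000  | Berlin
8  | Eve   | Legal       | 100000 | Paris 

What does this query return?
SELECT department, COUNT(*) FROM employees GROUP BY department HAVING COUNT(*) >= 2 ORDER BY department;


Groups with count >= 2:
  Finance: 2 -> PASS
  Legal: 3 -> PASS
  Design: 1 -> filtered out
  Engineering: 1 -> filtered out
  Sales: 1 -> filtered out


2 groups:
Finance, 2
Legal, 3


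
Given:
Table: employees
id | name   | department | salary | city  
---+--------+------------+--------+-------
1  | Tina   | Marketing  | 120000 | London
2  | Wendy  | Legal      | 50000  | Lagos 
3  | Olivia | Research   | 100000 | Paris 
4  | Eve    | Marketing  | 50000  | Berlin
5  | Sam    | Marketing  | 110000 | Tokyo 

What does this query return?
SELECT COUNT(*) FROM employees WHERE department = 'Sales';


Counting rows where department = 'Sales'


0


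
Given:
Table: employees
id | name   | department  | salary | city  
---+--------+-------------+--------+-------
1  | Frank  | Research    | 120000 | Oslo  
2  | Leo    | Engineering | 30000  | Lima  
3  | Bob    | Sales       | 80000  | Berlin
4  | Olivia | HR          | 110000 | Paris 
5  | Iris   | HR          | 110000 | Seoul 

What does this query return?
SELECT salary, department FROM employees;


Projecting columns: salary, department

5 rows:
120000, Research
30000, Engineering
80000, Sales
110000, HR
110000, HR


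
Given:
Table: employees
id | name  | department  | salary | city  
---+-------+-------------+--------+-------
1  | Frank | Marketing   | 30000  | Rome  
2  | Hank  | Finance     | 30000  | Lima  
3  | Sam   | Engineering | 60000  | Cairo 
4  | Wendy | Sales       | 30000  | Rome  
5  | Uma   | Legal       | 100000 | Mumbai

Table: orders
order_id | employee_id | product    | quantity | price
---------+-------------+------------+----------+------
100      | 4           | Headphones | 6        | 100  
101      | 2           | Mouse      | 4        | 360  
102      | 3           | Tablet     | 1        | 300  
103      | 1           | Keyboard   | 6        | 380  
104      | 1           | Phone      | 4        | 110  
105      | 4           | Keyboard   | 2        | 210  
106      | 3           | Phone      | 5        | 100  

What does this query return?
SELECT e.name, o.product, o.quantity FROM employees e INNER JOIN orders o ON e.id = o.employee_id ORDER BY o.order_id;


Joining employees.id = orders.employee_id:
  employee Wendy (id=4) -> order Headphones
  employee Hank (id=2) -> order Mouse
  employee Sam (id=3) -> order Tablet
  employee Frank (id=1) -> order Keyboard
  employee Frank (id=1) -> order Phone
  employee Wendy (id=4) -> order Keyboard
  employee Sam (id=3) -> order Phone


7 rows:
Wendy, Headphones, 6
Hank, Mouse, 4
Sam, Tablet, 1
Frank, Keyboard, 6
Frank, Phone, 4
Wendy, Keyboard, 2
Sam, Phone, 5


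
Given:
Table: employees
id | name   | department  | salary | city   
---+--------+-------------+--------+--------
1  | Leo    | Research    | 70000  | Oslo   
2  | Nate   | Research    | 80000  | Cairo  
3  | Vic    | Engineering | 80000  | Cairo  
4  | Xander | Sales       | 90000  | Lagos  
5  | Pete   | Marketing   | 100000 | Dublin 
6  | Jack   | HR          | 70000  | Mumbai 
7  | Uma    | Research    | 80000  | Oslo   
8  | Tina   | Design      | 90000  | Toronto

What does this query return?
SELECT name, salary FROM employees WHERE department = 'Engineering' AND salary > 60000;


Filtering: department = 'Engineering' AND salary > 60000
Matching: 1 rows

1 rows:
Vic, 80000


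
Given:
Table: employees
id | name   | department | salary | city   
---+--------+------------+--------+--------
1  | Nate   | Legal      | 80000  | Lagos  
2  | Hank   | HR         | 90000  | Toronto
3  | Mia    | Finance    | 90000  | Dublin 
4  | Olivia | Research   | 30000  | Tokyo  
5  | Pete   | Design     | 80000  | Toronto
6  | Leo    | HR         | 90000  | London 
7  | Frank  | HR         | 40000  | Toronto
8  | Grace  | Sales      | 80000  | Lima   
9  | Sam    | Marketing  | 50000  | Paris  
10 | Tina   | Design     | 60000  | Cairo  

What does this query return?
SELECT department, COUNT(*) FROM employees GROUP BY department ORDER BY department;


Assigning each row to its department group:
  Nate -> Legal
  Hank -> HR
  Mia -> Finance
  Olivia -> Research
  Pete -> Design
  Leo -> HR
  Frank -> HR
  Grace -> Sales
  Sam -> Marketing
  Tina -> Design


7 groups:
Design, 2
Finance, 1
HR, 3
Legal, 1
Marketing, 1
Research, 1
Sales, 1


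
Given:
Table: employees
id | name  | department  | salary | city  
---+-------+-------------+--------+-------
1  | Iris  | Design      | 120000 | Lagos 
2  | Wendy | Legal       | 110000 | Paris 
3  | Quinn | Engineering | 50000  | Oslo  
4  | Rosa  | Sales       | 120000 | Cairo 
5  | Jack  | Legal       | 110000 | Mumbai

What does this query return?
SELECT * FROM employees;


SELECT * returns all 5 rows with all columns

5 rows:
1, Iris, Design, 120000, Lagos
2, Wendy, Legal, 110000, Paris
3, Quinn, Engineering, 50000, Oslo
4, Rosa, Sales, 120000, Cairo
5, Jack, Legal, 110000, Mumbai


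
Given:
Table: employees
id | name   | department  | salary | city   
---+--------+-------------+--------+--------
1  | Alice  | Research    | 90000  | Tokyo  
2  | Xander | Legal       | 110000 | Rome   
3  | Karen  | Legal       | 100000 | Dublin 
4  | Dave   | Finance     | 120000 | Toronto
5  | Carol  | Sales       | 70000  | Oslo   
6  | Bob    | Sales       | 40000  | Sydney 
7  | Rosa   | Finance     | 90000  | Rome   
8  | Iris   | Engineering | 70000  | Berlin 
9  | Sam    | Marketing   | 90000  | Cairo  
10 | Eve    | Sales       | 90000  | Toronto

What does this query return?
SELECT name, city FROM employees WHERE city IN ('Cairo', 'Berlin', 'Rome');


Filtering: city IN ('Cairo', 'Berlin', 'Rome')
Matching: 4 rows

4 rows:
Xander, Rome
Rosa, Rome
Iris, Berlin
Sam, Cairo


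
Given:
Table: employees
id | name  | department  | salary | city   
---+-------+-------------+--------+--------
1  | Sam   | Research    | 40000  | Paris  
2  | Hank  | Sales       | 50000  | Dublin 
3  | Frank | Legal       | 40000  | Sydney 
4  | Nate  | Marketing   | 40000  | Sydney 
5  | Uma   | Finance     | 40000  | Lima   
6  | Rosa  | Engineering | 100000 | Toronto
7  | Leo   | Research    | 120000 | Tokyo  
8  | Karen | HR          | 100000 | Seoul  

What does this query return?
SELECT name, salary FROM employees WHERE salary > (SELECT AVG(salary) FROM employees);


Subquery: AVG(salary) = 66250.0
Filtering: salary > 66250.0
  Rosa (100000) -> MATCH
  Leo (120000) -> MATCH
  Karen (100000) -> MATCH


3 rows:
Rosa, 100000
Leo, 120000
Karen, 100000


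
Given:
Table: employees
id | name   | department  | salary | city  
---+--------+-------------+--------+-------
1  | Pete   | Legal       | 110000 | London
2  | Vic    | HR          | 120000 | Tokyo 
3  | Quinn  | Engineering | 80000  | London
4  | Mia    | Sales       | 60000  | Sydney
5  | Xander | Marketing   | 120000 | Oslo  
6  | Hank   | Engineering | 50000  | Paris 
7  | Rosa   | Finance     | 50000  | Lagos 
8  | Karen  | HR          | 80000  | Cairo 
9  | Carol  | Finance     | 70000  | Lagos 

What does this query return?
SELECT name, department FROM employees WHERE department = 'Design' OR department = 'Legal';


Filtering: department = 'Design' OR 'Legal'
Matching: 1 rows

1 rows:
Pete, Legal


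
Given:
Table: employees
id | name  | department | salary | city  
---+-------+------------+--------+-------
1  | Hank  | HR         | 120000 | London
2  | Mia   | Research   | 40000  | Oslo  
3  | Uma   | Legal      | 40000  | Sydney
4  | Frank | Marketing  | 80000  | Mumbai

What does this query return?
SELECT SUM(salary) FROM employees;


SUM(salary) = 120000 + 40000 + 40000 + 80000 = 280000

280000


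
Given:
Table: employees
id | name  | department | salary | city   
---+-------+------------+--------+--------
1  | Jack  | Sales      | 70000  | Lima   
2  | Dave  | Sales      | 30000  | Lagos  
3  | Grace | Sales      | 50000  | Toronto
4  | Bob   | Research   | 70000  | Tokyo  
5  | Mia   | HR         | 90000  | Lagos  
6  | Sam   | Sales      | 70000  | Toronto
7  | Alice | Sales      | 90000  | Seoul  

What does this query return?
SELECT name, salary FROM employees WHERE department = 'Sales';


Filtering: department = 'Sales'
Matching rows: 5

5 rows:
Jack, 70000
Dave, 30000
Grace, 50000
Sam, 70000
Alice, 90000


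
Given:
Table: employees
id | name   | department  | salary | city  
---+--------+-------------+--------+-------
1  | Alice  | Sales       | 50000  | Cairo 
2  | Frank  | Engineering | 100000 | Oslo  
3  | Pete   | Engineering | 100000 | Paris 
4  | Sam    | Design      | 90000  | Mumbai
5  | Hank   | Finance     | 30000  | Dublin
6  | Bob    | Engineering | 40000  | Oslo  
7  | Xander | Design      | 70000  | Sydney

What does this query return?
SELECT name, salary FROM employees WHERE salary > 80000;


Filtering: salary > 80000
Matching: 3 rows

3 rows:
Frank, 100000
Pete, 100000
Sam, 90000


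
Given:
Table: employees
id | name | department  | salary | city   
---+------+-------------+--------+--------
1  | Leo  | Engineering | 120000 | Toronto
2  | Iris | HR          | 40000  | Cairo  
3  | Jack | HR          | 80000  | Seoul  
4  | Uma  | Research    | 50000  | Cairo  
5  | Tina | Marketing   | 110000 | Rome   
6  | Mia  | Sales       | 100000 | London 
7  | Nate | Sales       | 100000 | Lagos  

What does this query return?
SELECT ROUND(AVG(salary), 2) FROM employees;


SUM(salary) = 600000
COUNT = 7
ROUND(AVG, 2) = ROUND(600000 / 7, 2) = 85714.29

85714.29


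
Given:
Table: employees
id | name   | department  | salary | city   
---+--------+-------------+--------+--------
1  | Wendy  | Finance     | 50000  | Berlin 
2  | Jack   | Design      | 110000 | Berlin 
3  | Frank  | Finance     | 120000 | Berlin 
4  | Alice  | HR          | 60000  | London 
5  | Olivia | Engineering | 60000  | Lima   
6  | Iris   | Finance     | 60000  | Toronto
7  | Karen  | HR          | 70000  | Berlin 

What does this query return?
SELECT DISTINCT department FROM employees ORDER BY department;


All 'department' values (row order): Finance, Design, Finance, HR, Engineering, Finance, HR
Removing duplicates leaves 4 unique value(s).

4 values:
Design
Engineering
Finance
HR


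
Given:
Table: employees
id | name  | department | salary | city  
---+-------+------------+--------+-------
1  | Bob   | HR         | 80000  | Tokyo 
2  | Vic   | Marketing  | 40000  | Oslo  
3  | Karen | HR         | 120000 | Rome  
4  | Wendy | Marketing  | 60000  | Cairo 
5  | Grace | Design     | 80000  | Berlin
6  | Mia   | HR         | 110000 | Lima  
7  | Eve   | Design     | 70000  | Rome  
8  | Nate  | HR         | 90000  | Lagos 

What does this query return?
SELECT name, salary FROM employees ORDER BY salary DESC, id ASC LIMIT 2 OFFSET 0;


Sort by salary DESC (id ASC tiebreak), then skip 0 and take 2
Rows 1 through 2

2 rows:
Karen, 120000
Mia, 110000


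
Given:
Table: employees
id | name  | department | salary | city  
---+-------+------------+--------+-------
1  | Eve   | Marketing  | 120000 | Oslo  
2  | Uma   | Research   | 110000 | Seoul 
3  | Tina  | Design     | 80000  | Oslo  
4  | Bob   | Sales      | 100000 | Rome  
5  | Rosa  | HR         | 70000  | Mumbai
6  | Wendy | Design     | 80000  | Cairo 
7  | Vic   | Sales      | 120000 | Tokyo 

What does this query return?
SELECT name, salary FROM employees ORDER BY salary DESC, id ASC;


Sorting by salary DESC, then id ASC for ties

7 rows:
Eve, 120000
Vic, 120000
Uma, 110000
Bob, 100000
Tina, 80000
Wendy, 80000
Rosa, 70000


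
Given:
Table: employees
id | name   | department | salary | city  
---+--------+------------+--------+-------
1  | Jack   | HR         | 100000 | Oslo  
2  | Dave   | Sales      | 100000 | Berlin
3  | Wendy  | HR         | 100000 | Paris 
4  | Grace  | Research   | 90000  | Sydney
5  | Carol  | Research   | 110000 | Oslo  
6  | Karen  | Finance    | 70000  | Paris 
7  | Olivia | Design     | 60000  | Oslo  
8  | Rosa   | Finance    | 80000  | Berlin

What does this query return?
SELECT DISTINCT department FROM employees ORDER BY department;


All 'department' values (row order): HR, Sales, HR, Research, Research, Finance, Design, Finance
Removing duplicates leaves 5 unique value(s).

5 values:
Design
Finance
HR
Research
Sales


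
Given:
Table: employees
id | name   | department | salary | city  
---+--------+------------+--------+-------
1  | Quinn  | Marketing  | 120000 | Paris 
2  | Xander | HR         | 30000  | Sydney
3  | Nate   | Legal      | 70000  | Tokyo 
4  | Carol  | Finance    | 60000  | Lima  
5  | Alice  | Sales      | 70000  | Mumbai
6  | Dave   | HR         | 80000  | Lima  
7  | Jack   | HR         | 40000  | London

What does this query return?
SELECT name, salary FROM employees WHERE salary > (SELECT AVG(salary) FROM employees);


Subquery: AVG(salary) = 67142.86
Filtering: salary > 67142.86
  Quinn (120000) -> MATCH
  Nate (70000) -> MATCH
  Alice (70000) -> MATCH
  Dave (80000) -> MATCH


4 rows:
Quinn, 120000
Nate, 70000
Alice, 70000
Dave, 80000


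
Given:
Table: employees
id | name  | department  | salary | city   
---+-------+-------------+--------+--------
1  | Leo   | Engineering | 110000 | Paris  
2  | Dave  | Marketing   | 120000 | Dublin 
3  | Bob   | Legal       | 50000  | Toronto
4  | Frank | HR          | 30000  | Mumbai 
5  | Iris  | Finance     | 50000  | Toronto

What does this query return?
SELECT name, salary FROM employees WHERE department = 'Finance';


Filtering: department = 'Finance'
Matching rows: 1

1 rows:
Iris, 50000


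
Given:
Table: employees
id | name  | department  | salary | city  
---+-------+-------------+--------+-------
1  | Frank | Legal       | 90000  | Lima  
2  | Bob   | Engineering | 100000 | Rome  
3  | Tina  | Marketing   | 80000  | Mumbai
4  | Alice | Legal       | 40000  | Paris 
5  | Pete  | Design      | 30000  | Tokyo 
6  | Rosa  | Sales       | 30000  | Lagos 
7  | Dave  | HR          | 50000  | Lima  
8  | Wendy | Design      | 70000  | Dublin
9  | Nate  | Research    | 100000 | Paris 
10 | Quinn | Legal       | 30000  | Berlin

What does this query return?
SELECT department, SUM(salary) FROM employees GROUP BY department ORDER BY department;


Summing salary within each department:
  Design: 30000 + 70000 = 100000
  Engineering: 100000 = 100000
  HR: 50000 = 50000
  Legal: 90000 + 40000 + 30000 = 160000
  Marketing: 80000 = 80000
  Research: 100000 = 100000
  Sales: 30000 = 30000


7 groups:
Design, 100000
Engineering, 100000
HR, 50000
Legal, 160000
Marketing, 80000
Research, 100000
Sales, 30000


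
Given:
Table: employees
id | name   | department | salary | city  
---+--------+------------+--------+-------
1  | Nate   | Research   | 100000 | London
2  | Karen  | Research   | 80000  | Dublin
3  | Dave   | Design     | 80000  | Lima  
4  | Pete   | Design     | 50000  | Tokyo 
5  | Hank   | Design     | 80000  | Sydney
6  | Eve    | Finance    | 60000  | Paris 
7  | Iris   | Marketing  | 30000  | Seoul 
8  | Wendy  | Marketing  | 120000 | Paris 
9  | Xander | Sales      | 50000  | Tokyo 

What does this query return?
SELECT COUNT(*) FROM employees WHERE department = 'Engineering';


Counting rows where department = 'Engineering'


0
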